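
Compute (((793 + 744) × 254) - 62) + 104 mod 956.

793 + 744 = 1537 ≡ 581 (mod 956)
581 × 254 = 147574 ≡ 350 (mod 956)
350 - 62 = 288
288 + 104 = 392

392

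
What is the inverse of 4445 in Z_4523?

4465

4523 = 1×4445 + 78
4445 = 56×78 + 77
78 = 1×77 + 1
77 = 77×1 + 0
gcd(4445, 4523) = 1, so the inverse exists.
Back-substitute for 1:
1 = 1×78 − 1×77
  = −1×4445 + 57×78
  = 57×4523 − 58×4445
So 4445⁻¹ ≡ −58 ≡ 4465 (mod 4523).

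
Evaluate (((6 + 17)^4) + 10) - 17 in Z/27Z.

6 + 17 = 23
(23)^4 ≡ 13 (mod 27)
13 + 10 = 23
23 - 17 = 6

6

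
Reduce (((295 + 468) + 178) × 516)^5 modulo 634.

295 + 468 = 763 ≡ 129 (mod 634)
129 + 178 = 307
307 × 516 = 158412 ≡ 546 (mod 634)
(546)^5 ≡ 464 (mod 634)

464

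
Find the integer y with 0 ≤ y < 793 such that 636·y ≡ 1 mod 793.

298

By the extended Euclidean algorithm:
793 = 1×636 + 157
636 = 4×157 + 8
157 = 19×8 + 5
8 = 1×5 + 3
5 = 1×3 + 2
3 = 1×2 + 1
2 = 2×1 + 0
gcd(636, 793) = 1, so the inverse exists.
Bézout: 1 = −239×793 + 298×636.
So 636⁻¹ ≡ 298 (mod 793).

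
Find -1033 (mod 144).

119

-1033 = -8*144 + 119, so -1033 ≡ 119 (mod 144).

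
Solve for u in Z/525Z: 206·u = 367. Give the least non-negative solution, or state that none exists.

gcd(206, 525) = 1, so a unique solution mod 525 exists.
206⁻¹ ≡ 446 (mod 525).
u ≡ 446·367 ≡ 407 (mod 525).

407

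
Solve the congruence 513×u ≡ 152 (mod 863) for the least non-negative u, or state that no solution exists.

256

gcd(513, 863) = 1, so a unique solution mod 863 exists.
513⁻¹ ≡ 683 (mod 863).
u ≡ 683×152 ≡ 256 (mod 863).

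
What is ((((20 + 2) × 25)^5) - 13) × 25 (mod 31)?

22

20 + 2 = 22
22 × 25 = 550 ≡ 23 (mod 31)
(23)^5 ≡ 30 (mod 31)
30 - 13 = 17
17 × 25 = 425 ≡ 22 (mod 31)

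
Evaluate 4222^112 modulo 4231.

By square-and-multiply:
112 in binary is 1110000, i.e. 112 = 64 + 32 + 16.
4222^1 ≡ 4222 (mod 4231)
4222^2 ≡ 4222^2 = 17825284 ≡ 81 (mod 4231)
4222^4 ≡ 81^2 = 6561 ≡ 2330 (mod 4231)
4222^8 ≡ 2330^2 = 5428900 ≡ 527 (mod 4231)
4222^16 ≡ 527^2 = 277729 ≡ 2714 (mod 4231)
4222^32 ≡ 2714^2 = 7365796 ≡ 3856 (mod 4231)
4222^64 ≡ 3856^2 = 14868736 ≡ 1002 (mod 4231)
4222^112 = 4222^64 × 4222^32 × 4222^16 ≡ 1002 × 3856 × 2714 (mod 4231).
Accumulate the product:
1002 × 3856 = 3863712 ≡ 809
809 × 2714 = 2195626 ≡ 3968

3968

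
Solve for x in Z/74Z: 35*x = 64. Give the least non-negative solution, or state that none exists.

42

gcd(35, 74) = 1, so a unique solution mod 74 exists.
35⁻¹ ≡ 55 (mod 74).
x ≡ 55*64 ≡ 42 (mod 74).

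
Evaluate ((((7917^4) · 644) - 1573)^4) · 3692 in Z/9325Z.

5192

(7917)^4 ≡ 8421 (mod 9325)
8421 · 644 = 5423124 ≡ 5299 (mod 9325)
5299 - 1573 = 3726
(3726)^4 ≡ 5851 (mod 9325)
5851 · 3692 = 21601892 ≡ 5192 (mod 9325)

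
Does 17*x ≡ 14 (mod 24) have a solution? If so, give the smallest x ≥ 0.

gcd(17, 24) = 1, so a unique solution mod 24 exists.
17⁻¹ ≡ 17 (mod 24).
x ≡ 17*14 ≡ 22 (mod 24).

22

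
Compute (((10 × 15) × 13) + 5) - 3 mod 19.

14

10 × 15 = 150 ≡ 17 (mod 19)
17 × 13 = 221 ≡ 12 (mod 19)
12 + 5 = 17
17 - 3 = 14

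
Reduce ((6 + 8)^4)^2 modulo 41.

1

6 + 8 = 14
(14)^4 ≡ 40 (mod 41)
(40)^2 ≡ 1 (mod 41)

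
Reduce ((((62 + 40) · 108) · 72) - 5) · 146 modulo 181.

6

62 + 40 = 102
102 · 108 = 11016 ≡ 156 (mod 181)
156 · 72 = 11232 ≡ 10 (mod 181)
10 - 5 = 5
5 · 146 = 730 ≡ 6 (mod 181)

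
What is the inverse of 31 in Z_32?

32 = 1×31 + 1
31 = 31×1 + 0
gcd(31, 32) = 1, so the inverse exists.
Bézout: 1 = 1×32 − 1×31.
So 31⁻¹ ≡ −1 ≡ 31 (mod 32).

31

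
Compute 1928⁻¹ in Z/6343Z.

6343 = 3×1928 + 559
1928 = 3×559 + 251
559 = 2×251 + 57
251 = 4×57 + 23
57 = 2×23 + 11
23 = 2×11 + 1
11 = 11×1 + 0
gcd(1928, 6343) = 1, so the inverse exists.
Back-substitute for 1:
1 = 1×23 − 2×11
  = −2×57 + 5×23
  = 5×251 − 22×57
  = −22×559 + 49×251
  = 49×1928 − 169×559
  = −169×6343 + 556×1928
So 1928⁻¹ ≡ 556 (mod 6343).

556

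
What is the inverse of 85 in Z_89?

22

Apply the Euclidean algorithm and back-substitute:
89 = 1×85 + 4
85 = 21×4 + 1
4 = 4×1 + 0
gcd(85, 89) = 1, so the inverse exists.
Bézout: 1 = −21×89 + 22×85.
So 85⁻¹ ≡ 22 (mod 89).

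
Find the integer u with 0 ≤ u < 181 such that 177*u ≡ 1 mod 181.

45

181 = 1×177 + 4
177 = 44×4 + 1
4 = 4×1 + 0
gcd(177, 181) = 1, so the inverse exists.
Bézout: 1 = −44×181 + 45×177.
So 177⁻¹ ≡ 45 (mod 181).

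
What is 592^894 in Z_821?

268

894 in binary is 1101111110, i.e. 894 = 512 + 256 + 64 + 32 + 16 + 8 + 4 + 2.
592^1 ≡ 592 (mod 821)
592^2 ≡ 592^2 = 350464 ≡ 718 (mod 821)
592^4 ≡ 718^2 = 515524 ≡ 757 (mod 821)
592^8 ≡ 757^2 = 573049 ≡ 812 (mod 821)
592^16 ≡ 812^2 = 659344 ≡ 81 (mod 821)
592^32 ≡ 81^2 = 6561 ≡ 814 (mod 821)
592^64 ≡ 814^2 = 662596 ≡ 49 (mod 821)
592^128 ≡ 49^2 = 2401 ≡ 759 (mod 821)
592^256 ≡ 759^2 = 576081 ≡ 560 (mod 821)
592^512 ≡ 560^2 = 313600 ≡ 799 (mod 821)
592^894 = 592^512 · 592^256 · 592^64 · 592^32 · 592^16 · 592^8 · 592^4 · 592^2 ≡ 799 · 560 · 49 · 814 · 81 · 812 · 757 · 718 (mod 821).
Accumulate the product:
799 · 560 = 447440 ≡ 816
816 · 49 = 39984 ≡ 576
576 · 814 = 468864 ≡ 73
73 · 81 = 5913 ≡ 166
166 · 812 = 134792 ≡ 148
148 · 757 = 112036 ≡ 380
380 · 718 = 272840 ≡ 268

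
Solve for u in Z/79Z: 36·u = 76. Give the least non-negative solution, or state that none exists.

46

gcd(36, 79) = 1, so a unique solution mod 79 exists.
36⁻¹ ≡ 11 (mod 79).
u ≡ 11·76 ≡ 46 (mod 79).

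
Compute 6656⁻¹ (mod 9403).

9403 = 1*6656 + 2747
6656 = 2*2747 + 1162
2747 = 2*1162 + 423
1162 = 2*423 + 316
423 = 1*316 + 107
316 = 2*107 + 102
107 = 1*102 + 5
102 = 20*5 + 2
5 = 2*2 + 1
2 = 2*1 + 0
gcd(6656, 9403) = 1, so the inverse exists.
Bézout: 1 = 2675*9403 − 3779*6656.
So 6656⁻¹ ≡ −3779 ≡ 5624 (mod 9403).

5624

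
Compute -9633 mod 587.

-9633 = -17×587 + 346, so -9633 ≡ 346 (mod 587).

346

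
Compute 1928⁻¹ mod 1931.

1931 = 1×1928 + 3
1928 = 642×3 + 2
3 = 1×2 + 1
2 = 2×1 + 0
gcd(1928, 1931) = 1, so the inverse exists.
Bézout: 1 = 643×1931 − 644×1928.
So 1928⁻¹ ≡ −644 ≡ 1287 (mod 1931).

1287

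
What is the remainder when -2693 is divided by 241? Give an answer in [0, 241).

-2693 = -12*241 + 199, so -2693 ≡ 199 (mod 241).

199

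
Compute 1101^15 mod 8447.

Using repeated squaring:
15 in binary is 1111, i.e. 15 = 8 + 4 + 2 + 1.
1101^1 ≡ 1101 (mod 8447)
1101^2 ≡ 1101^2 = 1212201 ≡ 4280 (mod 8447)
1101^4 ≡ 4280^2 = 18318400 ≡ 5304 (mod 8447)
1101^8 ≡ 5304^2 = 28132416 ≡ 3906 (mod 8447)
1101^15 = 1101^8 · 1101^4 · 1101^2 · 1101^1 ≡ 3906 · 5304 · 4280 · 1101 (mod 8447).
Accumulate the product:
3906 · 5304 = 20717424 ≡ 5380
5380 · 4280 = 23026400 ≡ 8325
8325 · 1101 = 9165825 ≡ 830

830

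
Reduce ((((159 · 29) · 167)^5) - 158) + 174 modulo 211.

159 · 29 = 4611 ≡ 180 (mod 211)
180 · 167 = 30060 ≡ 98 (mod 211)
(98)^5 ≡ 40 (mod 211)
40 - 158 = -118 ≡ 93 (mod 211)
93 + 174 = 267 ≡ 56 (mod 211)

56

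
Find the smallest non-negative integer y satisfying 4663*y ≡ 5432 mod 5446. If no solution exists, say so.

gcd(4663, 5446) = 1, so a unique solution mod 5446 exists.
4663⁻¹ ≡ 4201 (mod 5446).
y ≡ 4201*5432 ≡ 1092 (mod 5446).

1092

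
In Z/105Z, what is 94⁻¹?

19

105 = 1·94 + 11
94 = 8·11 + 6
11 = 1·6 + 5
6 = 1·5 + 1
5 = 5·1 + 0
gcd(94, 105) = 1, so the inverse exists.
Back-substitute for 1:
1 = 1·6 − 1·5
  = −1·11 + 2·6
  = 2·94 − 17·11
  = −17·105 + 19·94
So 94⁻¹ ≡ 19 (mod 105).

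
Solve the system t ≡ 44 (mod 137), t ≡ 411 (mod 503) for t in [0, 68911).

33609

137⁻¹ mod 503: 137×246 ≡ 1 (mod 503), so 137⁻¹ ≡ 246.
t = 44 + 137×((411 − 44)×246 mod 503) = 44 + 137×245 = 33609.
Check: 33609 mod 137 = 44, 33609 mod 503 = 411. ✓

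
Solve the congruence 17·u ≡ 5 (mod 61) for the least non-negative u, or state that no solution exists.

29

gcd(17, 61) = 1, so a unique solution mod 61 exists.
17⁻¹ ≡ 18 (mod 61).
u ≡ 18·5 ≡ 29 (mod 61).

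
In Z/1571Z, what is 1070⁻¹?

439

1571 = 1·1070 + 501
1070 = 2·501 + 68
501 = 7·68 + 25
68 = 2·25 + 18
25 = 1·18 + 7
18 = 2·7 + 4
7 = 1·4 + 3
4 = 1·3 + 1
3 = 3·1 + 0
gcd(1070, 1571) = 1, so the inverse exists.
Back-substitute for 1:
1 = 1·4 − 1·3
  = −1·7 + 2·4
  = 2·18 − 5·7
  = −5·25 + 7·18
  = 7·68 − 19·25
  = −19·501 + 140·68
  = 140·1070 − 299·501
  = −299·1571 + 439·1070
So 1070⁻¹ ≡ 439 (mod 1571).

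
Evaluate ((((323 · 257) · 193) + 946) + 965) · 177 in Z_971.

323 · 257 = 83011 ≡ 476 (mod 971)
476 · 193 = 91868 ≡ 594 (mod 971)
594 + 946 = 1540 ≡ 569 (mod 971)
569 + 965 = 1534 ≡ 563 (mod 971)
563 · 177 = 99651 ≡ 609 (mod 971)

609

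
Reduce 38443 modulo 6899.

3948

38443 = 5×6899 + 3948, so 38443 ≡ 3948 (mod 6899).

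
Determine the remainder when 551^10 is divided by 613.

455

Compute successive squares:
10 in binary is 1010, i.e. 10 = 8 + 2.
551^1 ≡ 551 (mod 613)
551^2 ≡ 551^2 = 303601 ≡ 166 (mod 613)
551^4 ≡ 166^2 = 27556 ≡ 584 (mod 613)
551^8 ≡ 584^2 = 341056 ≡ 228 (mod 613)
551^10 = 551^8 * 551^2 ≡ 228 * 166 (mod 613).
228 * 166 = 37848 ≡ 455 (mod 613).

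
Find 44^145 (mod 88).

0

Compute successive squares:
145 in binary is 10010001, i.e. 145 = 128 + 16 + 1.
44^1 ≡ 44 (mod 88)
44^2 ≡ 44^2 = 1936 ≡ 0 (mod 88)
44^4 ≡ 0^2 = 0 (mod 88)
44^8 ≡ 0^2 = 0 (mod 88)
44^16 ≡ 0^2 = 0 (mod 88)
44^32 ≡ 0^2 = 0 (mod 88)
44^64 ≡ 0^2 = 0 (mod 88)
44^128 ≡ 0^2 = 0 (mod 88)
44^145 = 44^128 · 44^16 · 44^1 ≡ 0 · 0 · 44 (mod 88).
Accumulate the product:
0 · 0 = 0
0 · 44 = 0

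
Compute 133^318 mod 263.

Using repeated squaring:
133^1 ≡ 133 (mod 263)
133^2 ≡ 133^2 = 17689 ≡ 68 (mod 263)
133^4 ≡ 68^2 = 4624 ≡ 153 (mod 263)
133^8 ≡ 153^2 = 23409 ≡ 2 (mod 263)
133^16 ≡ 2^2 = 4 (mod 263)
133^32 ≡ 4^2 = 16 (mod 263)
133^64 ≡ 16^2 = 256 (mod 263)
133^128 ≡ 256^2 = 65536 ≡ 49 (mod 263)
133^256 ≡ 49^2 = 2401 ≡ 34 (mod 263)
133^318 = 133^256 × 133^32 × 133^16 × 133^8 × 133^4 × 133^2 ≡ 34 × 16 × 4 × 2 × 153 × 68 (mod 263).
Accumulate the product:
34 × 16 = 544 ≡ 18
18 × 4 = 72
72 × 2 = 144
144 × 153 = 22032 ≡ 203
203 × 68 = 13804 ≡ 128

128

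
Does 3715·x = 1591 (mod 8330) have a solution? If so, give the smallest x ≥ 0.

no solution

gcd(3715, 8330) = 5, and 5 does not divide 1591.
So the congruence has no solution.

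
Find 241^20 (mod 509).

24

20 in binary is 10100, i.e. 20 = 16 + 4.
241^1 ≡ 241 (mod 509)
241^2 ≡ 241^2 = 58081 ≡ 55 (mod 509)
241^4 ≡ 55^2 = 3025 ≡ 480 (mod 509)
241^8 ≡ 480^2 = 230400 ≡ 332 (mod 509)
241^16 ≡ 332^2 = 110224 ≡ 280 (mod 509)
241^20 = 241^16 * 241^4 ≡ 280 * 480 (mod 509).
280 * 480 = 134400 ≡ 24 (mod 509).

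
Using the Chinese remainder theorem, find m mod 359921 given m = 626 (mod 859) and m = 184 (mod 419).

859⁻¹ mod 419: 859×20 ≡ 1 (mod 419), so 859⁻¹ ≡ 20.
m = 626 + 859×((184 − 626)×20 mod 419) = 626 + 859×378 = 325328.
Check: 325328 mod 859 = 626, 325328 mod 419 = 184. ✓

325328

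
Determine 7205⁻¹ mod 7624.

837

By the extended Euclidean algorithm:
7624 = 1*7205 + 419
7205 = 17*419 + 82
419 = 5*82 + 9
82 = 9*9 + 1
9 = 9*1 + 0
gcd(7205, 7624) = 1, so the inverse exists.
Back-substitute for 1:
1 = 1*82 − 9*9
  = −9*419 + 46*82
  = 46*7205 − 791*419
  = −791*7624 + 837*7205
So 7205⁻¹ ≡ 837 (mod 7624).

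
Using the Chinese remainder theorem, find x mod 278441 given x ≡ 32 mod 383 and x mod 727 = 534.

124124

383⁻¹ mod 727: 383×522 ≡ 1 (mod 727), so 383⁻¹ ≡ 522.
x = 32 + 383×((534 − 32)×522 mod 727) = 32 + 383×324 = 124124.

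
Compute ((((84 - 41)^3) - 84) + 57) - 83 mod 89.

84 - 41 = 43
(43)^3 ≡ 30 (mod 89)
30 - 84 = -54 ≡ 35 (mod 89)
35 + 57 = 92 ≡ 3 (mod 89)
3 - 83 = -80 ≡ 9 (mod 89)

9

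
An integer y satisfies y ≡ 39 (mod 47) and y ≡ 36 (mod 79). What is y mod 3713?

47⁻¹ mod 79: 47·37 ≡ 1 (mod 79), so 47⁻¹ ≡ 37.
y = 39 + 47·((36 − 39)·37 mod 79) = 39 + 47·47 = 2248.

2248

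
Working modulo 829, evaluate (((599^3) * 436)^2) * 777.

(599)^3 ≡ 233 (mod 829)
233 * 436 = 101588 ≡ 450 (mod 829)
(450)^2 ≡ 224 (mod 829)
224 * 777 = 174048 ≡ 787 (mod 829)

787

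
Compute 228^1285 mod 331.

By square-and-multiply:
1285 in binary is 10100000101, i.e. 1285 = 1024 + 256 + 4 + 1.
228^1 ≡ 228 (mod 331)
228^2 ≡ 228^2 = 51984 ≡ 17 (mod 331)
228^4 ≡ 17^2 = 289 (mod 331)
228^8 ≡ 289^2 = 83521 ≡ 109 (mod 331)
228^16 ≡ 109^2 = 11881 ≡ 296 (mod 331)
228^32 ≡ 296^2 = 87616 ≡ 232 (mod 331)
228^64 ≡ 232^2 = 53824 ≡ 202 (mod 331)
228^128 ≡ 202^2 = 40804 ≡ 91 (mod 331)
228^256 ≡ 91^2 = 8281 ≡ 6 (mod 331)
228^512 ≡ 6^2 = 36 (mod 331)
228^1024 ≡ 36^2 = 1296 ≡ 303 (mod 331)
228^1285 = 228^1024 * 228^256 * 228^4 * 228^1 ≡ 303 * 6 * 289 * 228 (mod 331).
Accumulate the product:
303 * 6 = 1818 ≡ 163
163 * 289 = 47107 ≡ 105
105 * 228 = 23940 ≡ 108

108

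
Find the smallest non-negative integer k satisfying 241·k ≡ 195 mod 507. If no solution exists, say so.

390

gcd(241, 507) = 1, so a unique solution mod 507 exists.
241⁻¹ ≡ 223 (mod 507).
k ≡ 223·195 ≡ 390 (mod 507).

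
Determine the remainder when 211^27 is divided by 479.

Compute successive squares:
27 in binary is 11011, i.e. 27 = 16 + 8 + 2 + 1.
211^1 ≡ 211 (mod 479)
211^2 ≡ 211^2 = 44521 ≡ 453 (mod 479)
211^4 ≡ 453^2 = 205209 ≡ 197 (mod 479)
211^8 ≡ 197^2 = 38809 ≡ 10 (mod 479)
211^16 ≡ 10^2 = 100 (mod 479)
211^27 = 211^16 × 211^8 × 211^2 × 211^1 ≡ 100 × 10 × 453 × 211 (mod 479).
Accumulate the product:
100 × 10 = 1000 ≡ 42
42 × 453 = 19026 ≡ 345
345 × 211 = 72795 ≡ 466

466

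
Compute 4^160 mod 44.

12

160 in binary is 10100000, i.e. 160 = 128 + 32.
4^1 ≡ 4 (mod 44)
4^2 ≡ 4^2 = 16 (mod 44)
4^4 ≡ 16^2 = 256 ≡ 36 (mod 44)
4^8 ≡ 36^2 = 1296 ≡ 20 (mod 44)
4^16 ≡ 20^2 = 400 ≡ 4 (mod 44)
4^32 ≡ 4^2 = 16 (mod 44)
4^64 ≡ 16^2 = 256 ≡ 36 (mod 44)
4^128 ≡ 36^2 = 1296 ≡ 20 (mod 44)
4^160 = 4^128 * 4^32 ≡ 20 * 16 (mod 44).
20 * 16 = 320 ≡ 12 (mod 44).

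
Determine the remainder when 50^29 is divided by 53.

27

Compute successive squares:
29 in binary is 11101, i.e. 29 = 16 + 8 + 4 + 1.
50^1 ≡ 50 (mod 53)
50^2 ≡ 50^2 = 2500 ≡ 9 (mod 53)
50^4 ≡ 9^2 = 81 ≡ 28 (mod 53)
50^8 ≡ 28^2 = 784 ≡ 42 (mod 53)
50^16 ≡ 42^2 = 1764 ≡ 15 (mod 53)
50^29 = 50^16 × 50^8 × 50^4 × 50^1 ≡ 15 × 42 × 28 × 50 (mod 53).
Accumulate the product:
15 × 42 = 630 ≡ 47
47 × 28 = 1316 ≡ 44
44 × 50 = 2200 ≡ 27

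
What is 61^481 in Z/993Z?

919

61^1 ≡ 61 (mod 993)
61^2 ≡ 61^2 = 3721 ≡ 742 (mod 993)
61^4 ≡ 742^2 = 550564 ≡ 442 (mod 993)
61^8 ≡ 442^2 = 195364 ≡ 736 (mod 993)
61^16 ≡ 736^2 = 541696 ≡ 511 (mod 993)
61^32 ≡ 511^2 = 261121 ≡ 955 (mod 993)
61^64 ≡ 955^2 = 912025 ≡ 451 (mod 993)
61^128 ≡ 451^2 = 203401 ≡ 829 (mod 993)
61^256 ≡ 829^2 = 687241 ≡ 85 (mod 993)
61^481 = 61^256 × 61^128 × 61^64 × 61^32 × 61^1 ≡ 85 × 829 × 451 × 955 × 61 (mod 993).
Accumulate the product:
85 × 829 = 70465 ≡ 955
955 × 451 = 430705 ≡ 736
736 × 955 = 702880 ≡ 829
829 × 61 = 50569 ≡ 919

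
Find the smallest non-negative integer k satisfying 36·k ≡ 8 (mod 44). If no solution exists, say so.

gcd(36, 44) = 4, and 4 | 8, so solutions exist.
Divide through by 4: 9·k ≡ 2 mod 11.
9⁻¹ ≡ 5 (mod 11).
k ≡ 5·2 ≡ 10 (mod 11).
The smallest non-negative solution is k = 10.

10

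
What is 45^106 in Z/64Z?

9

By square-and-multiply:
106 in binary is 1101010, i.e. 106 = 64 + 32 + 8 + 2.
45^1 ≡ 45 (mod 64)
45^2 ≡ 45^2 = 2025 ≡ 41 (mod 64)
45^4 ≡ 41^2 = 1681 ≡ 17 (mod 64)
45^8 ≡ 17^2 = 289 ≡ 33 (mod 64)
45^16 ≡ 33^2 = 1089 ≡ 1 (mod 64)
45^32 ≡ 1^2 = 1 (mod 64)
45^64 ≡ 1^2 = 1 (mod 64)
45^106 = 45^64 · 45^32 · 45^8 · 45^2 ≡ 1 · 1 · 33 · 41 (mod 64).
Accumulate the product:
1 · 1 = 1
1 · 33 = 33
33 · 41 = 1353 ≡ 9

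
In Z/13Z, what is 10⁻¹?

13 = 1·10 + 3
10 = 3·3 + 1
3 = 3·1 + 0
gcd(10, 13) = 1, so the inverse exists.
Bézout: 1 = −3·13 + 4·10.
So 10⁻¹ ≡ 4 (mod 13).

4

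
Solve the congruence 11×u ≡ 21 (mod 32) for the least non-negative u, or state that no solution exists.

31

gcd(11, 32) = 1, so a unique solution mod 32 exists.
11⁻¹ ≡ 3 (mod 32).
u ≡ 3×21 ≡ 31 (mod 32).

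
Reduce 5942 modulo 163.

5942 = 36*163 + 74, so 5942 ≡ 74 (mod 163).

74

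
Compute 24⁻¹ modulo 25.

24

25 = 1*24 + 1
24 = 24*1 + 0
gcd(24, 25) = 1, so the inverse exists.
Bézout: 1 = 1*25 − 1*24.
So 24⁻¹ ≡ −1 ≡ 24 (mod 25).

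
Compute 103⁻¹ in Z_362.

239

362 = 3*103 + 53
103 = 1*53 + 50
53 = 1*50 + 3
50 = 16*3 + 2
3 = 1*2 + 1
2 = 2*1 + 0
gcd(103, 362) = 1, so the inverse exists.
Back-substitute for 1:
1 = 1*3 − 1*2
  = −1*50 + 17*3
  = 17*53 − 18*50
  = −18*103 + 35*53
  = 35*362 − 123*103
So 103⁻¹ ≡ −123 ≡ 239 (mod 362).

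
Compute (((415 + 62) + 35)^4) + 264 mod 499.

415 + 62 = 477
477 + 35 = 512 ≡ 13 (mod 499)
(13)^4 ≡ 118 (mod 499)
118 + 264 = 382

382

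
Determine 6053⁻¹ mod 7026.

2549

7026 = 1×6053 + 973
6053 = 6×973 + 215
973 = 4×215 + 113
215 = 1×113 + 102
113 = 1×102 + 11
102 = 9×11 + 3
11 = 3×3 + 2
3 = 1×2 + 1
2 = 2×1 + 0
gcd(6053, 7026) = 1, so the inverse exists.
Back-substitute for 1:
1 = 1×3 − 1×2
  = −1×11 + 4×3
  = 4×102 − 37×11
  = −37×113 + 41×102
  = 41×215 − 78×113
  = −78×973 + 353×215
  = 353×6053 − 2196×973
  = −2196×7026 + 2549×6053
So 6053⁻¹ ≡ 2549 (mod 7026).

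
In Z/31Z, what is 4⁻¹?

Run the extended Euclidean algorithm:
31 = 7×4 + 3
4 = 1×3 + 1
3 = 3×1 + 0
gcd(4, 31) = 1, so the inverse exists.
Back-substitute for 1:
1 = 1×4 − 1×3
  = −1×31 + 8×4
So 4⁻¹ ≡ 8 (mod 31).

8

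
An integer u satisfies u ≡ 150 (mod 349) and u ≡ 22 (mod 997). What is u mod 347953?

349⁻¹ mod 997: 349×20 ≡ 1 (mod 997), so 349⁻¹ ≡ 20.
u = 150 + 349×((22 − 150)×20 mod 997) = 150 + 349×431 = 150569.
Check: 150569 mod 349 = 150, 150569 mod 997 = 22. ✓

150569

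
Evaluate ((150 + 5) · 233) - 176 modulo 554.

150 + 5 = 155
155 · 233 = 36115 ≡ 105 (mod 554)
105 - 176 = -71 ≡ 483 (mod 554)

483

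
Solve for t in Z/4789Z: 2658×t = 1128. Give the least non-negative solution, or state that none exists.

1849

gcd(2658, 4789) = 1, so a unique solution mod 4789 exists.
2658⁻¹ ≡ 2290 (mod 4789).
t ≡ 2290×1128 ≡ 1849 (mod 4789).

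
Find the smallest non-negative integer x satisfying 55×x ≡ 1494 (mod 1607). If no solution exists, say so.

gcd(55, 1607) = 1, so a unique solution mod 1607 exists.
55⁻¹ ≡ 935 (mod 1607).
x ≡ 935×1494 ≡ 407 (mod 1607).

407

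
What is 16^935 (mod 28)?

4

Using repeated squaring:
935 in binary is 1110100111, i.e. 935 = 512 + 256 + 128 + 32 + 4 + 2 + 1.
16^1 ≡ 16 (mod 28)
16^2 ≡ 16^2 = 256 ≡ 4 (mod 28)
16^4 ≡ 4^2 = 16 (mod 28)
16^8 ≡ 16^2 = 256 ≡ 4 (mod 28)
16^16 ≡ 4^2 = 16 (mod 28)
16^32 ≡ 16^2 = 256 ≡ 4 (mod 28)
16^64 ≡ 4^2 = 16 (mod 28)
16^128 ≡ 16^2 = 256 ≡ 4 (mod 28)
16^256 ≡ 4^2 = 16 (mod 28)
16^512 ≡ 16^2 = 256 ≡ 4 (mod 28)
16^935 = 16^512 · 16^256 · 16^128 · 16^32 · 16^4 · 16^2 · 16^1 ≡ 4 · 16 · 4 · 4 · 16 · 4 · 16 (mod 28).
Accumulate the product:
4 · 16 = 64 ≡ 8
8 · 4 = 32 ≡ 4
4 · 4 = 16
16 · 16 = 256 ≡ 4
4 · 4 = 16
16 · 16 = 256 ≡ 4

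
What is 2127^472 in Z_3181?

3055

472 in binary is 111011000, i.e. 472 = 256 + 128 + 64 + 16 + 8.
2127^1 ≡ 2127 (mod 3181)
2127^2 ≡ 2127^2 = 4524129 ≡ 747 (mod 3181)
2127^4 ≡ 747^2 = 558009 ≡ 1334 (mod 3181)
2127^8 ≡ 1334^2 = 1779556 ≡ 1377 (mod 3181)
2127^16 ≡ 1377^2 = 1896129 ≡ 253 (mod 3181)
2127^32 ≡ 253^2 = 64009 ≡ 389 (mod 3181)
2127^64 ≡ 389^2 = 151321 ≡ 1814 (mod 3181)
2127^128 ≡ 1814^2 = 3290596 ≡ 1442 (mod 3181)
2127^256 ≡ 1442^2 = 2079364 ≡ 2171 (mod 3181)
2127^472 = 2127^256 * 2127^128 * 2127^64 * 2127^16 * 2127^8 ≡ 2171 * 1442 * 1814 * 253 * 1377 (mod 3181).
Accumulate the product:
2171 * 1442 = 3130582 ≡ 478
478 * 1814 = 867092 ≡ 1860
1860 * 253 = 470580 ≡ 2973
2973 * 1377 = 4093821 ≡ 3055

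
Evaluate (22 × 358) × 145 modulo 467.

22 × 358 = 7876 ≡ 404 (mod 467)
404 × 145 = 58580 ≡ 205 (mod 467)

205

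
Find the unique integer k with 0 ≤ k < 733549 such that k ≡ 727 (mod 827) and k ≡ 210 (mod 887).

827⁻¹ mod 887: 827×340 ≡ 1 (mod 887), so 827⁻¹ ≡ 340.
k = 727 + 827×((210 − 727)×340 mod 887) = 727 + 827×733 = 606918.

606918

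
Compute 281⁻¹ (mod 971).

311

Apply the Euclidean algorithm and back-substitute:
971 = 3×281 + 128
281 = 2×128 + 25
128 = 5×25 + 3
25 = 8×3 + 1
3 = 3×1 + 0
gcd(281, 971) = 1, so the inverse exists.
Bézout: 1 = −90×971 + 311×281.
So 281⁻¹ ≡ 311 (mod 971).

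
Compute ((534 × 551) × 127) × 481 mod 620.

534 × 551 = 294234 ≡ 354 (mod 620)
354 × 127 = 44958 ≡ 318 (mod 620)
318 × 481 = 152958 ≡ 438 (mod 620)

438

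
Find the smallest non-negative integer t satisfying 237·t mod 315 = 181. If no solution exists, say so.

no solution

gcd(237, 315) = 3, and 3 does not divide 181.
So the congruence has no solution.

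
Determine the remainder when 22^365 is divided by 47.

38

By square-and-multiply:
22^1 ≡ 22 (mod 47)
22^2 ≡ 22^2 = 484 ≡ 14 (mod 47)
22^4 ≡ 14^2 = 196 ≡ 8 (mod 47)
22^8 ≡ 8^2 = 64 ≡ 17 (mod 47)
22^16 ≡ 17^2 = 289 ≡ 7 (mod 47)
22^32 ≡ 7^2 = 49 ≡ 2 (mod 47)
22^64 ≡ 2^2 = 4 (mod 47)
22^128 ≡ 4^2 = 16 (mod 47)
22^256 ≡ 16^2 = 256 ≡ 21 (mod 47)
22^365 = 22^256 × 22^64 × 22^32 × 22^8 × 22^4 × 22^1 ≡ 21 × 4 × 2 × 17 × 8 × 22 (mod 47).
Accumulate the product:
21 × 4 = 84 ≡ 37
37 × 2 = 74 ≡ 27
27 × 17 = 459 ≡ 36
36 × 8 = 288 ≡ 6
6 × 22 = 132 ≡ 38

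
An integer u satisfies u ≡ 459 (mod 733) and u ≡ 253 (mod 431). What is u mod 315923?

733⁻¹ mod 431: 733*147 ≡ 1 (mod 431), so 733⁻¹ ≡ 147.
u = 459 + 733*((253 − 459)*147 mod 431) = 459 + 733*319 = 234286.

234286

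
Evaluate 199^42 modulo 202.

Using repeated squaring:
42 in binary is 101010, i.e. 42 = 32 + 8 + 2.
199^1 ≡ 199 (mod 202)
199^2 ≡ 199^2 = 39601 ≡ 9 (mod 202)
199^4 ≡ 9^2 = 81 (mod 202)
199^8 ≡ 81^2 = 6561 ≡ 97 (mod 202)
199^16 ≡ 97^2 = 9409 ≡ 117 (mod 202)
199^32 ≡ 117^2 = 13689 ≡ 155 (mod 202)
199^42 = 199^32 × 199^8 × 199^2 ≡ 155 × 97 × 9 (mod 202).
Accumulate the product:
155 × 97 = 15035 ≡ 87
87 × 9 = 783 ≡ 177

177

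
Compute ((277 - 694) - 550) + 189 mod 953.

277 - 694 = -417 ≡ 536 (mod 953)
536 - 550 = -14 ≡ 939 (mod 953)
939 + 189 = 1128 ≡ 175 (mod 953)

175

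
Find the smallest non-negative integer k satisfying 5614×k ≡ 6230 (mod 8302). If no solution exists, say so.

532

gcd(5614, 8302) = 14, and 14 | 6230, so solutions exist.
Divide through by 14: 401×k mod 593 = 445.
401⁻¹ ≡ 349 (mod 593).
k ≡ 349×445 ≡ 532 (mod 593).
The smallest non-negative solution is k = 532.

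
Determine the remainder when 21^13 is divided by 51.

Using repeated squaring:
21^1 ≡ 21 (mod 51)
21^2 ≡ 21^2 = 441 ≡ 33 (mod 51)
21^4 ≡ 33^2 = 1089 ≡ 18 (mod 51)
21^8 ≡ 18^2 = 324 ≡ 18 (mod 51)
21^13 = 21^8 * 21^4 * 21^1 ≡ 18 * 18 * 21 (mod 51).
Accumulate the product:
18 * 18 = 324 ≡ 18
18 * 21 = 378 ≡ 21

21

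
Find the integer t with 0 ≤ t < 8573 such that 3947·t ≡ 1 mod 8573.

1755

8573 = 2×3947 + 679
3947 = 5×679 + 552
679 = 1×552 + 127
552 = 4×127 + 44
127 = 2×44 + 39
44 = 1×39 + 5
39 = 7×5 + 4
5 = 1×4 + 1
4 = 4×1 + 0
gcd(3947, 8573) = 1, so the inverse exists.
Back-substitute for 1:
1 = 1×5 − 1×4
  = −1×39 + 8×5
  = 8×44 − 9×39
  = −9×127 + 26×44
  = 26×552 − 113×127
  = −113×679 + 139×552
  = 139×3947 − 808×679
  = −808×8573 + 1755×3947
So 3947⁻¹ ≡ 1755 (mod 8573).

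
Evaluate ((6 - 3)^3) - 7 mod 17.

6 - 3 = 3
(3)^3 ≡ 10 (mod 17)
10 - 7 = 3

3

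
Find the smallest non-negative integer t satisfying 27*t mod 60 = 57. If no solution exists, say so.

11

gcd(27, 60) = 3, and 3 | 57, so solutions exist.
Divide through by 3: 9*t = 19 (mod 20).
9⁻¹ ≡ 9 (mod 20).
t ≡ 9*19 ≡ 11 (mod 20).
The smallest non-negative solution is t = 11.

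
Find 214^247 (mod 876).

Using repeated squaring:
247 in binary is 11110111, i.e. 247 = 128 + 64 + 32 + 16 + 4 + 2 + 1.
214^1 ≡ 214 (mod 876)
214^2 ≡ 214^2 = 45796 ≡ 244 (mod 876)
214^4 ≡ 244^2 = 59536 ≡ 844 (mod 876)
214^8 ≡ 844^2 = 712336 ≡ 148 (mod 876)
214^16 ≡ 148^2 = 21904 ≡ 4 (mod 876)
214^32 ≡ 4^2 = 16 (mod 876)
214^64 ≡ 16^2 = 256 (mod 876)
214^128 ≡ 256^2 = 65536 ≡ 712 (mod 876)
214^247 = 214^128 · 214^64 · 214^32 · 214^16 · 214^4 · 214^2 · 214^1 ≡ 712 · 256 · 16 · 4 · 844 · 244 · 214 (mod 876).
Accumulate the product:
712 · 256 = 182272 ≡ 64
64 · 16 = 1024 ≡ 148
148 · 4 = 592
592 · 844 = 499648 ≡ 328
328 · 244 = 80032 ≡ 316
316 · 214 = 67624 ≡ 172

172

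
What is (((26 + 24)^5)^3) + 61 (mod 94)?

26 + 24 = 50
(50)^5 ≡ 8 (mod 94)
(8)^3 ≡ 42 (mod 94)
42 + 61 = 103 ≡ 9 (mod 94)

9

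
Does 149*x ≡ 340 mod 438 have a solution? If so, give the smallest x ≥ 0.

gcd(149, 438) = 1, so a unique solution mod 438 exists.
149⁻¹ ≡ 341 (mod 438).
x ≡ 341*340 ≡ 308 (mod 438).

308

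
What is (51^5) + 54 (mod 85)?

(51)^5 ≡ 51 (mod 85)
51 + 54 = 105 ≡ 20 (mod 85)

20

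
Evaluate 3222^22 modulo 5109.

582

22 in binary is 10110, i.e. 22 = 16 + 4 + 2.
3222^1 ≡ 3222 (mod 5109)
3222^2 ≡ 3222^2 = 10381284 ≡ 4905 (mod 5109)
3222^4 ≡ 4905^2 = 24059025 ≡ 744 (mod 5109)
3222^8 ≡ 744^2 = 553536 ≡ 1764 (mod 5109)
3222^16 ≡ 1764^2 = 3111696 ≡ 315 (mod 5109)
3222^22 = 3222^16 × 3222^4 × 3222^2 ≡ 315 × 744 × 4905 (mod 5109).
Accumulate the product:
315 × 744 = 234360 ≡ 4455
4455 × 4905 = 21851775 ≡ 582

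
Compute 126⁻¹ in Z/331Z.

155

Run the extended Euclidean algorithm:
331 = 2*126 + 79
126 = 1*79 + 47
79 = 1*47 + 32
47 = 1*32 + 15
32 = 2*15 + 2
15 = 7*2 + 1
2 = 2*1 + 0
gcd(126, 331) = 1, so the inverse exists.
Back-substitute for 1:
1 = 1*15 − 7*2
  = −7*32 + 15*15
  = 15*47 − 22*32
  = −22*79 + 37*47
  = 37*126 − 59*79
  = −59*331 + 155*126
So 126⁻¹ ≡ 155 (mod 331).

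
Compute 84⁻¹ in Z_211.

103

211 = 2×84 + 43
84 = 1×43 + 41
43 = 1×41 + 2
41 = 20×2 + 1
2 = 2×1 + 0
gcd(84, 211) = 1, so the inverse exists.
Back-substitute for 1:
1 = 1×41 − 20×2
  = −20×43 + 21×41
  = 21×84 − 41×43
  = −41×211 + 103×84
So 84⁻¹ ≡ 103 (mod 211).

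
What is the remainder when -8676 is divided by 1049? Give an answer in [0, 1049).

-8676 = -9·1049 + 765, so -8676 ≡ 765 (mod 1049).

765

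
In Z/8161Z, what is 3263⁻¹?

Apply the Euclidean algorithm and back-substitute:
8161 = 2·3263 + 1635
3263 = 1·1635 + 1628
1635 = 1·1628 + 7
1628 = 232·7 + 4
7 = 1·4 + 3
4 = 1·3 + 1
3 = 3·1 + 0
gcd(3263, 8161) = 1, so the inverse exists.
Back-substitute for 1:
1 = 1·4 − 1·3
  = −1·7 + 2·4
  = 2·1628 − 465·7
  = −465·1635 + 467·1628
  = 467·3263 − 932·1635
  = −932·8161 + 2331·3263
So 3263⁻¹ ≡ 2331 (mod 8161).

2331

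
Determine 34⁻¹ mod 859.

379

Run the extended Euclidean algorithm:
859 = 25×34 + 9
34 = 3×9 + 7
9 = 1×7 + 2
7 = 3×2 + 1
2 = 2×1 + 0
gcd(34, 859) = 1, so the inverse exists.
Bézout: 1 = −15×859 + 379×34.
So 34⁻¹ ≡ 379 (mod 859).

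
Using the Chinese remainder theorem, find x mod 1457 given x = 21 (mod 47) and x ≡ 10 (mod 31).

47⁻¹ mod 31: 47·2 ≡ 1 (mod 31), so 47⁻¹ ≡ 2.
x = 21 + 47·((10 − 21)·2 mod 31) = 21 + 47·9 = 444.
Check: 444 mod 47 = 21, 444 mod 31 = 10. ✓

444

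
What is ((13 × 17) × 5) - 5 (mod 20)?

13 × 17 = 221 ≡ 1 (mod 20)
1 × 5 = 5
5 - 5 = 0

0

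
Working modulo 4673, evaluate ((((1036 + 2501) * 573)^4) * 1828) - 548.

836

1036 + 2501 = 3537
3537 * 573 = 2026701 ≡ 3292 (mod 4673)
(3292)^4 ≡ 1146 (mod 4673)
1146 * 1828 = 2094888 ≡ 1384 (mod 4673)
1384 - 548 = 836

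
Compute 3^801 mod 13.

By square-and-multiply:
801 in binary is 1100100001, i.e. 801 = 512 + 256 + 32 + 1.
3^1 ≡ 3 (mod 13)
3^2 ≡ 3^2 = 9 (mod 13)
3^4 ≡ 9^2 = 81 ≡ 3 (mod 13)
3^8 ≡ 3^2 = 9 (mod 13)
3^16 ≡ 9^2 = 81 ≡ 3 (mod 13)
3^32 ≡ 3^2 = 9 (mod 13)
3^64 ≡ 9^2 = 81 ≡ 3 (mod 13)
3^128 ≡ 3^2 = 9 (mod 13)
3^256 ≡ 9^2 = 81 ≡ 3 (mod 13)
3^512 ≡ 3^2 = 9 (mod 13)
3^801 = 3^512 · 3^256 · 3^32 · 3^1 ≡ 9 · 3 · 9 · 3 (mod 13).
Accumulate the product:
9 · 3 = 27 ≡ 1
1 · 9 = 9
9 · 3 = 27 ≡ 1

1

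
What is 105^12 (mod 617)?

Compute successive squares:
12 in binary is 1100, i.e. 12 = 8 + 4.
105^1 ≡ 105 (mod 617)
105^2 ≡ 105^2 = 11025 ≡ 536 (mod 617)
105^4 ≡ 536^2 = 287296 ≡ 391 (mod 617)
105^8 ≡ 391^2 = 152881 ≡ 482 (mod 617)
105^12 = 105^8 · 105^4 ≡ 482 · 391 (mod 617).
482 · 391 = 188462 ≡ 277 (mod 617).

277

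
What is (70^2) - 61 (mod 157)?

(70)^2 ≡ 33 (mod 157)
33 - 61 = -28 ≡ 129 (mod 157)

129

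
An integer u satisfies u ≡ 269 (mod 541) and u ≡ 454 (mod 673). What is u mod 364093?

541⁻¹ mod 673: 541*311 ≡ 1 (mod 673), so 541⁻¹ ≡ 311.
u = 269 + 541*((454 − 269)*311 mod 673) = 269 + 541*330 = 178799.

178799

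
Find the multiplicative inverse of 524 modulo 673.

271

673 = 1·524 + 149
524 = 3·149 + 77
149 = 1·77 + 72
77 = 1·72 + 5
72 = 14·5 + 2
5 = 2·2 + 1
2 = 2·1 + 0
gcd(524, 673) = 1, so the inverse exists.
Back-substitute for 1:
1 = 1·5 − 2·2
  = −2·72 + 29·5
  = 29·77 − 31·72
  = −31·149 + 60·77
  = 60·524 − 211·149
  = −211·673 + 271·524
So 524⁻¹ ≡ 271 (mod 673).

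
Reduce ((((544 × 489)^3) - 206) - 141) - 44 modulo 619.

64

544 × 489 = 266016 ≡ 465 (mod 619)
(465)^3 ≡ 455 (mod 619)
455 - 206 = 249
249 - 141 = 108
108 - 44 = 64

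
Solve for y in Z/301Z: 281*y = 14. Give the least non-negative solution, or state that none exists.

gcd(281, 301) = 1, so a unique solution mod 301 exists.
281⁻¹ ≡ 15 (mod 301).
y ≡ 15*14 ≡ 210 (mod 301).

210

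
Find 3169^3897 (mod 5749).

Using repeated squaring:
3897 in binary is 111100111001, i.e. 3897 = 2048 + 1024 + 512 + 256 + 32 + 16 + 8 + 1.
3169^1 ≡ 3169 (mod 5749)
3169^2 ≡ 3169^2 = 10042561 ≡ 4807 (mod 5749)
3169^4 ≡ 4807^2 = 23107249 ≡ 2018 (mod 5749)
3169^8 ≡ 2018^2 = 4072324 ≡ 2032 (mod 5749)
3169^16 ≡ 2032^2 = 4129024 ≡ 1242 (mod 5749)
3169^32 ≡ 1242^2 = 1542564 ≡ 1832 (mod 5749)
3169^64 ≡ 1832^2 = 3356224 ≡ 4557 (mod 5749)
3169^128 ≡ 4557^2 = 20766249 ≡ 861 (mod 5749)
3169^256 ≡ 861^2 = 741321 ≡ 5449 (mod 5749)
3169^512 ≡ 5449^2 = 29691601 ≡ 3765 (mod 5749)
3169^1024 ≡ 3765^2 = 14175225 ≡ 3940 (mod 5749)
3169^2048 ≡ 3940^2 = 15523600 ≡ 1300 (mod 5749)
3169^3897 = 3169^2048 · 3169^1024 · 3169^512 · 3169^256 · 3169^32 · 3169^16 · 3169^8 · 3169^1 ≡ 1300 · 3940 · 3765 · 5449 · 1832 · 1242 · 2032 · 3169 (mod 5749).
Accumulate the product:
1300 · 3940 = 5122000 ≡ 5390
5390 · 3765 = 20293350 ≡ 5129
5129 · 5449 = 27947921 ≡ 2032
2032 · 1832 = 3722624 ≡ 3021
3021 · 1242 = 3752082 ≡ 3734
3734 · 2032 = 7587488 ≡ 4557
4557 · 3169 = 14441133 ≡ 5394

5394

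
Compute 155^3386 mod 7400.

1825

3386 in binary is 110100111010, i.e. 3386 = 2048 + 1024 + 256 + 32 + 16 + 8 + 2.
155^1 ≡ 155 (mod 7400)
155^2 ≡ 155^2 = 24025 ≡ 1825 (mod 7400)
155^4 ≡ 1825^2 = 3330625 ≡ 625 (mod 7400)
155^8 ≡ 625^2 = 390625 ≡ 5825 (mod 7400)
155^16 ≡ 5825^2 = 33930625 ≡ 1625 (mod 7400)
155^32 ≡ 1625^2 = 2640625 ≡ 6225 (mod 7400)
155^64 ≡ 6225^2 = 38750625 ≡ 4225 (mod 7400)
155^128 ≡ 4225^2 = 17850625 ≡ 1825 (mod 7400)
155^256 ≡ 1825^2 = 3330625 ≡ 625 (mod 7400)
155^512 ≡ 625^2 = 390625 ≡ 5825 (mod 7400)
155^1024 ≡ 5825^2 = 33930625 ≡ 1625 (mod 7400)
155^2048 ≡ 1625^2 = 2640625 ≡ 6225 (mod 7400)
155^3386 = 155^2048 · 155^1024 · 155^256 · 155^32 · 155^16 · 155^8 · 155^2 ≡ 6225 · 1625 · 625 · 6225 · 1625 · 5825 · 1825 (mod 7400).
Accumulate the product:
6225 · 1625 = 10115625 ≡ 7225
7225 · 625 = 4515625 ≡ 1625
1625 · 6225 = 10115625 ≡ 7225
7225 · 1625 = 11740625 ≡ 4225
4225 · 5825 = 24610625 ≡ 5625
5625 · 1825 = 10265625 ≡ 1825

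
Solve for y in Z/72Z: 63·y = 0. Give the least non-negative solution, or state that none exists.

0

gcd(63, 72) = 9, and 9 | 0, so solutions exist.
Divide through by 9: 7·y mod 8 = 0.
7⁻¹ ≡ 7 (mod 8).
y ≡ 7·0 ≡ 0 (mod 8).
The smallest non-negative solution is y = 0.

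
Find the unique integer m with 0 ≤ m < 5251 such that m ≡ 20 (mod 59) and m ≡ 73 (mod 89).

1141

59⁻¹ mod 89: 59·86 ≡ 1 (mod 89), so 59⁻¹ ≡ 86.
m = 20 + 59·((73 − 20)·86 mod 89) = 20 + 59·19 = 1141.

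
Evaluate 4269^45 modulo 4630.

Using repeated squaring:
45 in binary is 101101, i.e. 45 = 32 + 8 + 4 + 1.
4269^1 ≡ 4269 (mod 4630)
4269^2 ≡ 4269^2 = 18224361 ≡ 681 (mod 4630)
4269^4 ≡ 681^2 = 463761 ≡ 761 (mod 4630)
4269^8 ≡ 761^2 = 579121 ≡ 371 (mod 4630)
4269^16 ≡ 371^2 = 137641 ≡ 3371 (mod 4630)
4269^32 ≡ 3371^2 = 11363641 ≡ 1621 (mod 4630)
4269^45 = 4269^32 × 4269^8 × 4269^4 × 4269^1 ≡ 1621 × 371 × 761 × 4269 (mod 4630).
Accumulate the product:
1621 × 371 = 601391 ≡ 4121
4121 × 761 = 3136081 ≡ 1571
1571 × 4269 = 6706599 ≡ 2359

2359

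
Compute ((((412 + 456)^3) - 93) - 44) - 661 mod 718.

320

412 + 456 = 868 ≡ 150 (mod 718)
(150)^3 ≡ 400 (mod 718)
400 - 93 = 307
307 - 44 = 263
263 - 661 = -398 ≡ 320 (mod 718)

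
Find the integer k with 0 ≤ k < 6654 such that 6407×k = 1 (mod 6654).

By the extended Euclidean algorithm:
6654 = 1*6407 + 247
6407 = 25*247 + 232
247 = 1*232 + 15
232 = 15*15 + 7
15 = 2*7 + 1
7 = 7*1 + 0
gcd(6407, 6654) = 1, so the inverse exists.
Back-substitute for 1:
1 = 1*15 − 2*7
  = −2*232 + 31*15
  = 31*247 − 33*232
  = −33*6407 + 856*247
  = 856*6654 − 889*6407
So 6407⁻¹ ≡ −889 ≡ 5765 (mod 6654).

5765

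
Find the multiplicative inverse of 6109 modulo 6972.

1333

6972 = 1·6109 + 863
6109 = 7·863 + 68
863 = 12·68 + 47
68 = 1·47 + 21
47 = 2·21 + 5
21 = 4·5 + 1
5 = 5·1 + 0
gcd(6109, 6972) = 1, so the inverse exists.
Bézout: 1 = −1168·6972 + 1333·6109.
So 6109⁻¹ ≡ 1333 (mod 6972).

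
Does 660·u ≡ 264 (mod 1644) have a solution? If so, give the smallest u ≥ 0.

110

gcd(660, 1644) = 12, and 12 | 264, so solutions exist.
Divide through by 12: 55·u ≡ 22 mod 137.
55⁻¹ ≡ 5 (mod 137).
u ≡ 5·22 ≡ 110 (mod 137).
The smallest non-negative solution is u = 110.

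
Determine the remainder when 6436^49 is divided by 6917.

Using repeated squaring:
49 in binary is 110001, i.e. 49 = 32 + 16 + 1.
6436^1 ≡ 6436 (mod 6917)
6436^2 ≡ 6436^2 = 41422096 ≡ 3100 (mod 6917)
6436^4 ≡ 3100^2 = 9610000 ≡ 2287 (mod 6917)
6436^8 ≡ 2287^2 = 5230369 ≡ 1117 (mod 6917)
6436^16 ≡ 1117^2 = 1247689 ≡ 2629 (mod 6917)
6436^32 ≡ 2629^2 = 6911641 ≡ 1558 (mod 6917)
6436^49 = 6436^32 · 6436^16 · 6436^1 ≡ 1558 · 2629 · 6436 (mod 6917).
Accumulate the product:
1558 · 2629 = 4095982 ≡ 1118
1118 · 6436 = 7195448 ≡ 1768

1768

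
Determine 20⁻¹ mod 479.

479 = 23×20 + 19
20 = 1×19 + 1
19 = 19×1 + 0
gcd(20, 479) = 1, so the inverse exists.
Bézout: 1 = −1×479 + 24×20.
So 20⁻¹ ≡ 24 (mod 479).

24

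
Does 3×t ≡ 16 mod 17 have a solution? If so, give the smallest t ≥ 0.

11

gcd(3, 17) = 1, so a unique solution mod 17 exists.
3⁻¹ ≡ 6 (mod 17).
t ≡ 6×16 ≡ 11 (mod 17).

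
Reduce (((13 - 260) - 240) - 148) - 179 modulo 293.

65

13 - 260 = -247 ≡ 46 (mod 293)
46 - 240 = -194 ≡ 99 (mod 293)
99 - 148 = -49 ≡ 244 (mod 293)
244 - 179 = 65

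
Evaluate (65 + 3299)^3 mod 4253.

65 + 3299 = 3364
(3364)^3 ≡ 231 (mod 4253)

231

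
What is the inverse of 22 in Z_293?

293 = 13·22 + 7
22 = 3·7 + 1
7 = 7·1 + 0
gcd(22, 293) = 1, so the inverse exists.
Bézout: 1 = −3·293 + 40·22.
So 22⁻¹ ≡ 40 (mod 293).

40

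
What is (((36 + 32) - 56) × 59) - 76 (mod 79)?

0

36 + 32 = 68
68 - 56 = 12
12 × 59 = 708 ≡ 76 (mod 79)
76 - 76 = 0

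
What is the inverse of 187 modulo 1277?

By the extended Euclidean algorithm:
1277 = 6·187 + 155
187 = 1·155 + 32
155 = 4·32 + 27
32 = 1·27 + 5
27 = 5·5 + 2
5 = 2·2 + 1
2 = 2·1 + 0
gcd(187, 1277) = 1, so the inverse exists.
Back-substitute for 1:
1 = 1·5 − 2·2
  = −2·27 + 11·5
  = 11·32 − 13·27
  = −13·155 + 63·32
  = 63·187 − 76·155
  = −76·1277 + 519·187
So 187⁻¹ ≡ 519 (mod 1277).

519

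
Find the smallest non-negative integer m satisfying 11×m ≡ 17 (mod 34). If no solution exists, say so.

gcd(11, 34) = 1, so a unique solution mod 34 exists.
11⁻¹ ≡ 31 (mod 34).
m ≡ 31×17 ≡ 17 (mod 34).

17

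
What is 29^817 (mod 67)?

29

817 in binary is 1100110001, i.e. 817 = 512 + 256 + 32 + 16 + 1.
29^1 ≡ 29 (mod 67)
29^2 ≡ 29^2 = 841 ≡ 37 (mod 67)
29^4 ≡ 37^2 = 1369 ≡ 29 (mod 67)
29^8 ≡ 29^2 = 841 ≡ 37 (mod 67)
29^16 ≡ 37^2 = 1369 ≡ 29 (mod 67)
29^32 ≡ 29^2 = 841 ≡ 37 (mod 67)
29^64 ≡ 37^2 = 1369 ≡ 29 (mod 67)
29^128 ≡ 29^2 = 841 ≡ 37 (mod 67)
29^256 ≡ 37^2 = 1369 ≡ 29 (mod 67)
29^512 ≡ 29^2 = 841 ≡ 37 (mod 67)
29^817 = 29^512 × 29^256 × 29^32 × 29^16 × 29^1 ≡ 37 × 29 × 37 × 29 × 29 (mod 67).
Accumulate the product:
37 × 29 = 1073 ≡ 1
1 × 37 = 37
37 × 29 = 1073 ≡ 1
1 × 29 = 29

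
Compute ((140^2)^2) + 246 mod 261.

(140)^2 ≡ 25 (mod 261)
(25)^2 ≡ 103 (mod 261)
103 + 246 = 349 ≡ 88 (mod 261)

88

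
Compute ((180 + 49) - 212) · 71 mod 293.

180 + 49 = 229
229 - 212 = 17
17 · 71 = 1207 ≡ 35 (mod 293)

35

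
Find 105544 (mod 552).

105544 = 191·552 + 112, so 105544 ≡ 112 (mod 552).

112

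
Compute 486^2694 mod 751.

2694 in binary is 101010000110, i.e. 2694 = 2048 + 512 + 128 + 4 + 2.
486^1 ≡ 486 (mod 751)
486^2 ≡ 486^2 = 236196 ≡ 382 (mod 751)
486^4 ≡ 382^2 = 145924 ≡ 230 (mod 751)
486^8 ≡ 230^2 = 52900 ≡ 330 (mod 751)
486^16 ≡ 330^2 = 108900 ≡ 5 (mod 751)
486^32 ≡ 5^2 = 25 (mod 751)
486^64 ≡ 25^2 = 625 (mod 751)
486^128 ≡ 625^2 = 390625 ≡ 105 (mod 751)
486^256 ≡ 105^2 = 11025 ≡ 511 (mod 751)
486^512 ≡ 511^2 = 261121 ≡ 524 (mod 751)
486^1024 ≡ 524^2 = 274576 ≡ 461 (mod 751)
486^2048 ≡ 461^2 = 212521 ≡ 739 (mod 751)
486^2694 = 486^2048 * 486^512 * 486^128 * 486^4 * 486^2 ≡ 739 * 524 * 105 * 230 * 382 (mod 751).
Accumulate the product:
739 * 524 = 387236 ≡ 471
471 * 105 = 49455 ≡ 640
640 * 230 = 147200 ≡ 4
4 * 382 = 1528 ≡ 26

26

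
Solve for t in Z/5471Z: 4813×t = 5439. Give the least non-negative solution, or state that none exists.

gcd(4813, 5471) = 1, so a unique solution mod 5471 exists.
4813⁻¹ ≡ 4731 (mod 5471).
t ≡ 4731×5439 ≡ 1796 (mod 5471).

1796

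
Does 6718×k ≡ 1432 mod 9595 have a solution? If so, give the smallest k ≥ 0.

gcd(6718, 9595) = 1, so a unique solution mod 9595 exists.
6718⁻¹ ≡ 7037 (mod 9595).
k ≡ 7037×1432 ≡ 2234 (mod 9595).

2234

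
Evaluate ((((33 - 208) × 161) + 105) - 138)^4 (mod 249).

235

33 - 208 = -175 ≡ 74 (mod 249)
74 × 161 = 11914 ≡ 211 (mod 249)
211 + 105 = 316 ≡ 67 (mod 249)
67 - 138 = -71 ≡ 178 (mod 249)
(178)^4 ≡ 235 (mod 249)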